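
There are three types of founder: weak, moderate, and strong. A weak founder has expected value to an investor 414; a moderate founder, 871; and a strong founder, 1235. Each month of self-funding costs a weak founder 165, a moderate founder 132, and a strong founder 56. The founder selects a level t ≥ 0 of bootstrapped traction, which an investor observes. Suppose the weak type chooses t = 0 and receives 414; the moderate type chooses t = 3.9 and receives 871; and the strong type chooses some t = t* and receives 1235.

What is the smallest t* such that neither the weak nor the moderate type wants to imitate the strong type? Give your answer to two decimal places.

6.66

Weak type (on-path payoff 414) won't mimic when 414 ≥ 1235 − 165·t*, i.e. t* ≥ 4.98.
Moderate type (on-path payoff 871 − 132×3.9 = 356.2) won't mimic when 356.2 ≥ 1235 − 132·t*, i.e. t* ≥ 6.66.
Both must hold, so t* = max(4.98, 6.66) = 6.66. The moderate type's constraint binds.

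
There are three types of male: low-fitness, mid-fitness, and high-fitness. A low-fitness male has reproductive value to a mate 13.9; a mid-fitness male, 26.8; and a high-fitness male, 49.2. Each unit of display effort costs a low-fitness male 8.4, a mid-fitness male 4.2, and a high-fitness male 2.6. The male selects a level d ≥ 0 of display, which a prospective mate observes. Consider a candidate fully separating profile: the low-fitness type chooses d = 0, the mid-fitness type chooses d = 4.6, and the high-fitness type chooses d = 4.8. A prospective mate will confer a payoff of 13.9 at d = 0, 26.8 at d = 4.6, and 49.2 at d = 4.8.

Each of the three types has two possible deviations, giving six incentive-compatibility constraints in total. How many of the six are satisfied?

4

Mid-fitness (own payoff 26.8 − 4.2×4.6 = 7.48): to d=0 gives 13.9 → profitable ✗; to d=4.8 gives 49.2 − 4.2×4.8 = 29.04 → profitable ✗.
High-fitness (own payoff 49.2 − 2.6×4.8 = 36.72): to d=0 gives 13.9 → no gain ✓; to d=4.6 gives 26.8 − 2.6×4.6 = 14.84 → no gain ✓.
Low-fitness (own payoff 13.9): to d=4.6 gives 26.8 − 8.4×4.6 = -11.84 → no gain ✓; to d=4.8 gives 49.2 − 8.4×4.8 = 8.88 → no gain ✓.
4 of the 6 constraints hold; not an equilibrium.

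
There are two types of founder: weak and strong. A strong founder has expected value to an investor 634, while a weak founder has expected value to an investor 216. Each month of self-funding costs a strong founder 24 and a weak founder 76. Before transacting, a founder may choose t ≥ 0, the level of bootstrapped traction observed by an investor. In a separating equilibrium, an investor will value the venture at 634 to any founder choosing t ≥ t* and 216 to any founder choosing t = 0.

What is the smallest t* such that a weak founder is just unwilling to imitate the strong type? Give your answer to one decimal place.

5.5

A weak founder choosing t = 0 receives 216.
Imitating at t* instead would pay 634 at cost 76·t*, netting 634 − 76·t*.
Indifference: 216 = 634 − 76·t*, so t* = (634 − 216) / 76 = 5.5.
This is the weak type's binding incentive-compatibility constraint; any t ≥ 5.5 sustains separation on that side.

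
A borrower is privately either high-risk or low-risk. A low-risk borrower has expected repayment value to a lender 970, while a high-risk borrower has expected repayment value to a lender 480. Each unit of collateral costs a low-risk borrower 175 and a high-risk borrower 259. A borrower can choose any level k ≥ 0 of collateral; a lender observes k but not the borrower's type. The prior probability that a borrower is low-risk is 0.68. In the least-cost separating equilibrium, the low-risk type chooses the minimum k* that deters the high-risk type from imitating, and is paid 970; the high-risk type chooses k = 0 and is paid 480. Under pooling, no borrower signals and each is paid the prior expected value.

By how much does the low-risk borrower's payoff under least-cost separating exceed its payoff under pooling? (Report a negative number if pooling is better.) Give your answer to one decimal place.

-174.3

Least-cost separating signal: k* solves 480 = 970 − 259·k*, so k* = (970 − 480)/259 ≈ 1.8919.
Low-risk type's separating payoff: 970 − 175 × k* = 970 − 175 × (970 − 480)/259 = 970 − 85750/259 ≈ 638.919.
Pooling payoff: 0.68 × 970 + 0.32 × 480 = 813.2.
Difference: 638.919 − 813.2 = -174.281, i.e. -174.3 to one decimal place.
The low-risk type would prefer the pooling outcome.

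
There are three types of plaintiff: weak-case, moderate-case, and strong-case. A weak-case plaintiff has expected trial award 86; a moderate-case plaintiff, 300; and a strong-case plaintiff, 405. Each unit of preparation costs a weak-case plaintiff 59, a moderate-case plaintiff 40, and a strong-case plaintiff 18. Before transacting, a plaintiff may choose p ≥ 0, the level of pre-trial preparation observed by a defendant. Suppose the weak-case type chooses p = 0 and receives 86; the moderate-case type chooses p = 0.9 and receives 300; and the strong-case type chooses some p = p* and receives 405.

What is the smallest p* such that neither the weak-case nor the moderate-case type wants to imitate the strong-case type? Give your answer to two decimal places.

Weak-case type (on-path payoff 86) won't mimic when 86 ≥ 405 − 59·p*, i.e. p* ≥ 5.41.
Moderate-case type (on-path payoff 300 − 40×0.9 = 264) won't mimic when 264 ≥ 405 − 40·p*, i.e. p* ≥ 3.53.
Both must hold, so p* = max(5.41, 3.53) = 5.41. The weak-case type's constraint binds.

5.41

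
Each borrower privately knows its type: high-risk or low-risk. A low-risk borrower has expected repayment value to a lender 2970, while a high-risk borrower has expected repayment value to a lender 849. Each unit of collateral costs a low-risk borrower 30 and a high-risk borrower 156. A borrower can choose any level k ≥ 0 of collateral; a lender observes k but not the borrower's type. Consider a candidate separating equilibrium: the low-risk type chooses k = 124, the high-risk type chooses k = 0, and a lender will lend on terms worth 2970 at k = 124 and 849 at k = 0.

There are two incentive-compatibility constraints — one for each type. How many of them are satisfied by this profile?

High-risk type: stay at 0 → 849; mimic → 2970 − 156 × 124 = -16374. IC holds (849 ≥ -16374).
Low-risk type: signal → 2970 − 30 × 124 = -750; deviate to 0 → 849. IC fails (-750 < 849).
1 of 2 constraints hold, so this profile is not an equilibrium.

1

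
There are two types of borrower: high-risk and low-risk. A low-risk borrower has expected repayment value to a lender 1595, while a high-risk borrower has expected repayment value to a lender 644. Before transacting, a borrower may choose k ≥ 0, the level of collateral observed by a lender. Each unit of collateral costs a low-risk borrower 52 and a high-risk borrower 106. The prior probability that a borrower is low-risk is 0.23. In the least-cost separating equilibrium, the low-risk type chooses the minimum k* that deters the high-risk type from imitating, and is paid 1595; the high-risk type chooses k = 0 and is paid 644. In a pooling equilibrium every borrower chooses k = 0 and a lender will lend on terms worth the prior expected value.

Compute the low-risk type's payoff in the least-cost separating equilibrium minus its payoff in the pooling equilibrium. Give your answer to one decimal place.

Least-cost separating signal: k* solves 644 = 1595 − 106·k*, so k* = (1595 − 644)/106 ≈ 8.9717.
Low-risk type's separating payoff: 1595 − 52 × k* = 1595 − 52 × (1595 − 644)/106 = 1595 − 49452/106 ≈ 1128.472.
Pooling payoff: 0.23 × 1595 + 0.77 × 644 = 862.73.
Difference: 1128.472 − 862.73 = 265.742, i.e. 265.7 to one decimal place.
The low-risk type prefers to separate.

265.7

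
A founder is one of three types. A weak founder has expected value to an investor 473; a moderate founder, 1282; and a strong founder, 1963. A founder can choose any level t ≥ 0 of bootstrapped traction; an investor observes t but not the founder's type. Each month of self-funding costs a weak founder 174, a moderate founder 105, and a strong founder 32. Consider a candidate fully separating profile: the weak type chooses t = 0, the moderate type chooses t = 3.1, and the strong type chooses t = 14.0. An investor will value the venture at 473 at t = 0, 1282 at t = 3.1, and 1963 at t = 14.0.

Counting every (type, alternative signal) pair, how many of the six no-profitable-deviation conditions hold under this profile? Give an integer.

Weak (own payoff 473): to t=3.1 gives 1282 − 174×3.1 = 742.6 → profitable ✗; to t=14.0 gives 1963 − 174×14.0 = -473 → no gain ✓.
Moderate (own payoff 1282 − 105×3.1 = 956.5): to t=0 gives 473 → no gain ✓; to t=14.0 gives 1963 − 105×14.0 = 493 → no gain ✓.
Strong (own payoff 1963 − 32×14.0 = 1515): to t=0 gives 473 → no gain ✓; to t=3.1 gives 1282 − 32×3.1 = 1182.8 → no gain ✓.
5 of the 6 constraints hold; not an equilibrium.

5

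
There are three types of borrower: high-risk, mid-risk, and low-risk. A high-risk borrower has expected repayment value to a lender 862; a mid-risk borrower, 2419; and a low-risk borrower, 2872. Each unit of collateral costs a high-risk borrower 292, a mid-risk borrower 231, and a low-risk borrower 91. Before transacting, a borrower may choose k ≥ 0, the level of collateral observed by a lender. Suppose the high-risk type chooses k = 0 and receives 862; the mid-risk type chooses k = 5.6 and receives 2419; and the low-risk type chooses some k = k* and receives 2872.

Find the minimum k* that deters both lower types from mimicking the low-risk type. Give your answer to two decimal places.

7.56

Mid-risk type (on-path payoff 2419 − 231×5.6 = 1125.4) won't mimic when 1125.4 ≥ 2872 − 231·k*, i.e. k* ≥ 7.56.
High-risk type (on-path payoff 862) won't mimic when 862 ≥ 2872 − 292·k*, i.e. k* ≥ 6.88.
Both must hold, so k* = max(6.88, 7.56) = 7.56. The mid-risk type's constraint binds.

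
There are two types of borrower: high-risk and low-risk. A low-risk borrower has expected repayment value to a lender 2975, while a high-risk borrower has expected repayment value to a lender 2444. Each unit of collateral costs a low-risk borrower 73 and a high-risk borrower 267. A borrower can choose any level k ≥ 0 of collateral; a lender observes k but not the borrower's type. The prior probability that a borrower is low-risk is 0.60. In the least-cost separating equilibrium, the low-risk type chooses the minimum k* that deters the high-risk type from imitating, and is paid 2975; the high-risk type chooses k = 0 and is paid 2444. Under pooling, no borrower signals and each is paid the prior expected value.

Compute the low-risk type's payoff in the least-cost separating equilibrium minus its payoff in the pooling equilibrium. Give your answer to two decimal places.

Least-cost separating signal: k* solves 2444 = 2975 − 267·k*, so k* = (2975 − 2444)/267 ≈ 1.9888.
Low-risk type's separating payoff: 2975 − 73 × k* = 2975 − 73 × (2975 − 2444)/267 = 2975 − 38763/267 ≈ 2829.8202.
Pooling payoff: 0.60 × 2975 + 0.40 × 2444 = 2762.6.
Difference: 2829.8202 − 2762.6 = 67.2202, i.e. 67.22 to two decimal places.
The low-risk type prefers to separate.

67.22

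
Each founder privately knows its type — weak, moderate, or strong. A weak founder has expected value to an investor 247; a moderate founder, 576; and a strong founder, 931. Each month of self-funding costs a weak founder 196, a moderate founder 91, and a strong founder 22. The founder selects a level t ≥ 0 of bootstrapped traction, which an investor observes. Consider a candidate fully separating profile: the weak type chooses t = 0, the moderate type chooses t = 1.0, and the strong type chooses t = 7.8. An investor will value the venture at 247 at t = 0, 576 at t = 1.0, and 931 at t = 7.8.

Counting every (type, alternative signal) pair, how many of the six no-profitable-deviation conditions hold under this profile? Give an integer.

Moderate (own payoff 576 − 91×1.0 = 485): to t=0 gives 247 → no gain ✓; to t=7.8 gives 931 − 91×7.8 = 221.2 → no gain ✓.
Weak (own payoff 247): to t=1.0 gives 576 − 196×1.0 = 380 → profitable ✗; to t=7.8 gives 931 − 196×7.8 = -597.8 → no gain ✓.
Strong (own payoff 931 − 22×7.8 = 759.4): to t=0 gives 247 → no gain ✓; to t=1.0 gives 576 − 22×1.0 = 554 → no gain ✓.
5 of the 6 constraints hold; not an equilibrium.

5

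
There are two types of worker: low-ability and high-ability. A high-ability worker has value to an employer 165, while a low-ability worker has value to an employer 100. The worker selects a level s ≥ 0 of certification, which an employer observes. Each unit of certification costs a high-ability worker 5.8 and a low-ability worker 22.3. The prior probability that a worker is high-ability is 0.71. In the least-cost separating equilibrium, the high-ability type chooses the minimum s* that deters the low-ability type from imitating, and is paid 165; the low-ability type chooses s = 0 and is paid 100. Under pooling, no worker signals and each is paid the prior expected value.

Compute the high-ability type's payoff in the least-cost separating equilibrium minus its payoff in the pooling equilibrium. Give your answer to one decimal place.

1.9

Least-cost separating signal: s* solves 100 = 165 − 22.3·s*, so s* = (165 − 100)/22.3 ≈ 2.9148.
High-ability type's separating payoff: 165 − 5.8 × s* = 165 − 5.8 × (165 − 100)/22.3 = 165 − 377/22.3 ≈ 148.094.
Pooling payoff: 0.71 × 165 + 0.29 × 100 = 146.15.
Difference: 148.094 − 146.15 = 1.944, i.e. 1.9 to one decimal place.
The high-ability type prefers to separate.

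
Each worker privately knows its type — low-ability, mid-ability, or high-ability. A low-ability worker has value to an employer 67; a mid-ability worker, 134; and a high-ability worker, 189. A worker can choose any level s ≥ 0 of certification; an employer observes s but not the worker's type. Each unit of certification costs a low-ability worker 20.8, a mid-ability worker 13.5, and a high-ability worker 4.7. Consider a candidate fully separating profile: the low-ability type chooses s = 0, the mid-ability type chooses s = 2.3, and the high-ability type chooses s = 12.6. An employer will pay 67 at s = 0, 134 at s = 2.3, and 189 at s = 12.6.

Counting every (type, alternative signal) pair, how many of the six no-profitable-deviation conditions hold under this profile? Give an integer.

5

Low-ability (own payoff 67): to s=2.3 gives 134 − 20.8×2.3 = 86.16 → profitable ✗; to s=12.6 gives 189 − 20.8×12.6 = -73.08 → no gain ✓.
High-ability (own payoff 189 − 4.7×12.6 = 129.78): to s=0 gives 67 → no gain ✓; to s=2.3 gives 134 − 4.7×2.3 = 123.19 → no gain ✓.
Mid-ability (own payoff 134 − 13.5×2.3 = 102.95): to s=0 gives 67 → no gain ✓; to s=12.6 gives 189 − 13.5×12.6 = 18.9 → no gain ✓.
5 of the 6 constraints hold; not an equilibrium.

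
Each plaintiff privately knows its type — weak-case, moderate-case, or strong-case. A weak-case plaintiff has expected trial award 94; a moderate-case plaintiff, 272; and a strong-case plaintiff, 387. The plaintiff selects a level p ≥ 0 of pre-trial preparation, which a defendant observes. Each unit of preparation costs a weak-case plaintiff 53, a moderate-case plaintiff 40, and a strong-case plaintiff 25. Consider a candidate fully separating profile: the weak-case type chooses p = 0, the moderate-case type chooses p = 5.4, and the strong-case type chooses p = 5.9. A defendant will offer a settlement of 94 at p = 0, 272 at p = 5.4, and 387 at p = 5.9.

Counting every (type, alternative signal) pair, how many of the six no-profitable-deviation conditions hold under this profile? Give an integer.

Moderate-case (own payoff 272 − 40×5.4 = 56): to p=0 gives 94 → profitable ✗; to p=5.9 gives 387 − 40×5.9 = 151 → profitable ✗.
Strong-case (own payoff 387 − 25×5.9 = 239.5): to p=0 gives 94 → no gain ✓; to p=5.4 gives 272 − 25×5.4 = 137 → no gain ✓.
Weak-case (own payoff 94): to p=5.4 gives 272 − 53×5.4 = -14.2 → no gain ✓; to p=5.9 gives 387 − 53×5.9 = 74.3 → no gain ✓.
4 of the 6 constraints hold; not an equilibrium.

4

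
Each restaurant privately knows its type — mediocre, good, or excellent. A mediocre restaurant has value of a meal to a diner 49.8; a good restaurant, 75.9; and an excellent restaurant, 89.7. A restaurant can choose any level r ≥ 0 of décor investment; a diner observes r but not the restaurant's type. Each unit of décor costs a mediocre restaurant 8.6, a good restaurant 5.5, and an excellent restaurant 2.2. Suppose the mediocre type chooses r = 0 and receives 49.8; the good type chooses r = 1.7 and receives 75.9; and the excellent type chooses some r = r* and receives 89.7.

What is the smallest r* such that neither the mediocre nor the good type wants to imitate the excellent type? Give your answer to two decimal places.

Good type (on-path payoff 75.9 − 5.5×1.7 = 66.55) won't mimic when 66.55 ≥ 89.7 − 5.5·r*, i.e. r* ≥ 4.21.
Mediocre type (on-path payoff 49.8) won't mimic when 49.8 ≥ 89.7 − 8.6·r*, i.e. r* ≥ 4.64.
Both must hold, so r* = max(4.64, 4.21) = 4.64. The mediocre type's constraint binds.

4.64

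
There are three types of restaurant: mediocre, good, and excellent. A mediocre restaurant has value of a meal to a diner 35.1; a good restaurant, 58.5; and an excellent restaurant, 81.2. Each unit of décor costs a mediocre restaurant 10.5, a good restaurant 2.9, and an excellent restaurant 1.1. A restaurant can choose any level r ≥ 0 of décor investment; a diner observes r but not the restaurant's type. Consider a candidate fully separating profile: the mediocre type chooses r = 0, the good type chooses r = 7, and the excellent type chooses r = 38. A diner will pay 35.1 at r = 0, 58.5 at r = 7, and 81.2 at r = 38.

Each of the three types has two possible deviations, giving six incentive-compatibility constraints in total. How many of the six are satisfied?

5

Good (own payoff 58.5 − 2.9×7 = 38.2): to r=0 gives 35.1 → no gain ✓; to r=38 gives 81.2 − 2.9×38 = -29 → no gain ✓.
Mediocre (own payoff 35.1): to r=7 gives 58.5 − 10.5×7 = -15 → no gain ✓; to r=38 gives 81.2 − 10.5×38 = -317.8 → no gain ✓.
Excellent (own payoff 81.2 − 1.1×38 = 39.4): to r=0 gives 35.1 → no gain ✓; to r=7 gives 58.5 − 1.1×7 = 50.8 → profitable ✗.
5 of the 6 constraints hold; not an equilibrium.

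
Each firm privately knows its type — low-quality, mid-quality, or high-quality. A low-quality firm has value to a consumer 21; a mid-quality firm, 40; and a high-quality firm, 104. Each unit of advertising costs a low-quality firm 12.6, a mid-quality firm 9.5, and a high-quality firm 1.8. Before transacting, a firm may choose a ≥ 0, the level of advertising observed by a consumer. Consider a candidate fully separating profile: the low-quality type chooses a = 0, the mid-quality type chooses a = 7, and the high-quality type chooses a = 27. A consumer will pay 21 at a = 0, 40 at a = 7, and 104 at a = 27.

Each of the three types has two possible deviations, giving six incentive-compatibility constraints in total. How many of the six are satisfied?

Low-quality (own payoff 21): to a=7 gives 40 − 12.6×7 = -48.2 → no gain ✓; to a=27 gives 104 − 12.6×27 = -236.2 → no gain ✓.
Mid-quality (own payoff 40 − 9.5×7 = -26.5): to a=0 gives 21 → profitable ✗; to a=27 gives 104 − 9.5×27 = -152.5 → no gain ✓.
High-quality (own payoff 104 − 1.8×27 = 55.4): to a=0 gives 21 → no gain ✓; to a=7 gives 40 − 1.8×7 = 27.4 → no gain ✓.
5 of the 6 constraints hold; not an equilibrium.

5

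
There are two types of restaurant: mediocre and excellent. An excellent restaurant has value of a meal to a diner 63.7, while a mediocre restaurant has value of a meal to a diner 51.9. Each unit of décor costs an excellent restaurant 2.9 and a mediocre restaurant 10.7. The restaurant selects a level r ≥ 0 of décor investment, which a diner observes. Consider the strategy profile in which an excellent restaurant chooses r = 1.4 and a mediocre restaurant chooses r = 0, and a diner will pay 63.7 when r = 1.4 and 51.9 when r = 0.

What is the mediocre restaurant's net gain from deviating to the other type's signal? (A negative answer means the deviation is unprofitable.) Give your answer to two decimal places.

-3.18

Playing r = 0 the mediocre restaurant receives 51.9.
Deviating to r = 1.4 brings payment 63.7 at cost 10.7 × 1.4 = 14.98, netting 48.72.
Gain from deviating: 48.72 − 51.9 = -3.18.
The gain is negative, so the mediocre type's incentive-compatibility constraint is satisfied.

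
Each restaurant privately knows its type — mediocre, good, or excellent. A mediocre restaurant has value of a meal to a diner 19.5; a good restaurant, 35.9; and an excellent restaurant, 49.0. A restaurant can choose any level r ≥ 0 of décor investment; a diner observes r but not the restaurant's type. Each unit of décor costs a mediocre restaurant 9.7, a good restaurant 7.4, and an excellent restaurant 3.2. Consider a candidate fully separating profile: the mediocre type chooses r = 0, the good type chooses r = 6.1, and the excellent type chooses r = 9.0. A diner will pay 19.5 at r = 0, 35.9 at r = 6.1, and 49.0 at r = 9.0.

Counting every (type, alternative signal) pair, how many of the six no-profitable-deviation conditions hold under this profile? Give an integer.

5

Excellent (own payoff 49.0 − 3.2×9.0 = 20.2): to r=0 gives 19.5 → no gain ✓; to r=6.1 gives 35.9 − 3.2×6.1 = 16.38 → no gain ✓.
Good (own payoff 35.9 − 7.4×6.1 = -9.24): to r=0 gives 19.5 → profitable ✗; to r=9.0 gives 49.0 − 7.4×9.0 = -17.6 → no gain ✓.
Mediocre (own payoff 19.5): to r=6.1 gives 35.9 − 9.7×6.1 = -23.27 → no gain ✓; to r=9.0 gives 49.0 − 9.7×9.0 = -38.3 → no gain ✓.
5 of the 6 constraints hold; not an equilibrium.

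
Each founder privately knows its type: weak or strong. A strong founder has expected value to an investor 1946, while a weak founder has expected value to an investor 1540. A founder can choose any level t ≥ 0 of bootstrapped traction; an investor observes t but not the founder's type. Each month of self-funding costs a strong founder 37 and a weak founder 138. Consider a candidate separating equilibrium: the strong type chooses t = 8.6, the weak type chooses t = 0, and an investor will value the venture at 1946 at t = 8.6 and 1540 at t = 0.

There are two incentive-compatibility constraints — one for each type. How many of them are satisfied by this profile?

Weak type: stay at 0 → 1540; mimic → 1946 − 138 × 8.6 = 759.2. IC holds (1540 ≥ 759.2).
Strong type: signal → 1946 − 37 × 8.6 = 1627.8; deviate to 0 → 1540. IC holds (1627.8 ≥ 1540).
2 of 2 constraints hold, so this is a separating equilibrium.

2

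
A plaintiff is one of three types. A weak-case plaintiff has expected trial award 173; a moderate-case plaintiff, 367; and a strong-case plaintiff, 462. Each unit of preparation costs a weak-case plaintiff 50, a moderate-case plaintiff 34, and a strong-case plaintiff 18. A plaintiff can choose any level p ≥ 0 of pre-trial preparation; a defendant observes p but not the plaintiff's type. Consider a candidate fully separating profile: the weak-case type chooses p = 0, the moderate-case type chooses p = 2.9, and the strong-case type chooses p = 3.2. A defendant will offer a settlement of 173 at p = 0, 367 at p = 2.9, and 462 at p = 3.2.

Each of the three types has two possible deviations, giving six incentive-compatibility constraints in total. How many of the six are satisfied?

3

Weak-case (own payoff 173): to p=2.9 gives 367 − 50×2.9 = 222 → profitable ✗; to p=3.2 gives 462 − 50×3.2 = 302 → profitable ✗.
Strong-case (own payoff 462 − 18×3.2 = 404.4): to p=0 gives 173 → no gain ✓; to p=2.9 gives 367 − 18×2.9 = 314.8 → no gain ✓.
Moderate-case (own payoff 367 − 34×2.9 = 268.4): to p=0 gives 173 → no gain ✓; to p=3.2 gives 462 − 34×3.2 = 353.2 → profitable ✗.
3 of the 6 constraints hold; not an equilibrium.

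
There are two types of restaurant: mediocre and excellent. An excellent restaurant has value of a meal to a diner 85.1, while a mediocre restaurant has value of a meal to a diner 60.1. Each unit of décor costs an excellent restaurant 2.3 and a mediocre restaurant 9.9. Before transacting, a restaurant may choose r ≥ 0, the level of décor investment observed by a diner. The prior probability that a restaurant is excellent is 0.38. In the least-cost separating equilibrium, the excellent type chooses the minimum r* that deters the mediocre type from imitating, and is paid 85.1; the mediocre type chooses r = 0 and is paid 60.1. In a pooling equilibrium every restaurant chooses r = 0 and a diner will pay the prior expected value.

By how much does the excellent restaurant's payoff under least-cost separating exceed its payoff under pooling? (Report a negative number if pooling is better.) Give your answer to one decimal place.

9.7

Least-cost separating signal: r* solves 60.1 = 85.1 − 9.9·r*, so r* = (85.1 − 60.1)/9.9 ≈ 2.5253.
Excellent type's separating payoff: 85.1 − 2.3 × r* = 85.1 − 2.3 × (85.1 − 60.1)/9.9 = 85.1 − 57.5/9.9 ≈ 79.292.
Pooling payoff: 0.38 × 85.1 + 0.62 × 60.1 = 69.6.
Difference: 79.292 − 69.6 = 9.692, i.e. 9.7 to one decimal place.
The excellent type prefers to separate.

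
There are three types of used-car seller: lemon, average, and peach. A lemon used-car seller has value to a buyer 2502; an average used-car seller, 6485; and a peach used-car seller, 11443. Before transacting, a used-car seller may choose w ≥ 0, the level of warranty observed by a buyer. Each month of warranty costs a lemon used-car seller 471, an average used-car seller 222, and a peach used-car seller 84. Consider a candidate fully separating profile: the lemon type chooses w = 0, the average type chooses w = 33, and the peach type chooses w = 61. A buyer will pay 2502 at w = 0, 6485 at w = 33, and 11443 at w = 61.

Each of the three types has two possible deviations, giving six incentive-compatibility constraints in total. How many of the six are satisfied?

Average (own payoff 6485 − 222×33 = -841): to w=0 gives 2502 → profitable ✗; to w=61 gives 11443 − 222×61 = -2099 → no gain ✓.
Peach (own payoff 11443 − 84×61 = 6319): to w=0 gives 2502 → no gain ✓; to w=33 gives 6485 − 84×33 = 3713 → no gain ✓.
Lemon (own payoff 2502): to w=33 gives 6485 − 471×33 = -9058 → no gain ✓; to w=61 gives 11443 − 471×61 = -17288 → no gain ✓.
5 of the 6 constraints hold; not an equilibrium.

5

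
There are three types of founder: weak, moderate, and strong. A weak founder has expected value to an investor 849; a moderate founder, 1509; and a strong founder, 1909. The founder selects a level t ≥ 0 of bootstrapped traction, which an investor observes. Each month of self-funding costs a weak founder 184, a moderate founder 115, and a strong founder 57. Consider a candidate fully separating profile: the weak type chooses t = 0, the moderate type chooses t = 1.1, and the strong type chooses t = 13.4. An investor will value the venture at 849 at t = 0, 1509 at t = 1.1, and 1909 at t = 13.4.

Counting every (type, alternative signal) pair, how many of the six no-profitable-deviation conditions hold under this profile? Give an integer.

Moderate (own payoff 1509 − 115×1.1 = 1382.5): to t=0 gives 849 → no gain ✓; to t=13.4 gives 1909 − 115×13.4 = 368 → no gain ✓.
Strong (own payoff 1909 − 57×13.4 = 1145.2): to t=0 gives 849 → no gain ✓; to t=1.1 gives 1509 − 57×1.1 = 1446.3 → profitable ✗.
Weak (own payoff 849): to t=1.1 gives 1509 − 184×1.1 = 1306.6 → profitable ✗; to t=13.4 gives 1909 − 184×13.4 = -556.6 → no gain ✓.
4 of the 6 constraints hold; not an equilibrium.

4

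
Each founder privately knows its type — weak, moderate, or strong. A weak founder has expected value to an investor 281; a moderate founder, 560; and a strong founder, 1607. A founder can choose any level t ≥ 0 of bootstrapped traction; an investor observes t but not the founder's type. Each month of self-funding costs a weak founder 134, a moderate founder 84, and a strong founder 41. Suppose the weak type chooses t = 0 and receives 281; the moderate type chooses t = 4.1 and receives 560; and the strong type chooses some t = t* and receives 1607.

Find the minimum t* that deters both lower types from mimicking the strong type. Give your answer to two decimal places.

16.56

Weak type (on-path payoff 281) won't mimic when 281 ≥ 1607 − 134·t*, i.e. t* ≥ 9.90.
Moderate type (on-path payoff 560 − 84×4.1 = 215.6) won't mimic when 215.6 ≥ 1607 − 84·t*, i.e. t* ≥ 16.56.
Both must hold, so t* = max(9.90, 16.56) = 16.56. The moderate type's constraint binds.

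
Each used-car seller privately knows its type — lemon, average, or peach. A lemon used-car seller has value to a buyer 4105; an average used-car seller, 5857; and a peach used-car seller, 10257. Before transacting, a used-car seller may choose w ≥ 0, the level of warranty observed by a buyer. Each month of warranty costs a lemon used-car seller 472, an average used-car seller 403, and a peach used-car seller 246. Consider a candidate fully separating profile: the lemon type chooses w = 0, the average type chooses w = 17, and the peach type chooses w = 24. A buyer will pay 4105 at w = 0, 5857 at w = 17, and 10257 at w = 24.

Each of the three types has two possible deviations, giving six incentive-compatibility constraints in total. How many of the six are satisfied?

Average (own payoff 5857 − 403×17 = -994): to w=0 gives 4105 → profitable ✗; to w=24 gives 10257 − 403×24 = 585 → profitable ✗.
Lemon (own payoff 4105): to w=17 gives 5857 − 472×17 = -2167 → no gain ✓; to w=24 gives 10257 − 472×24 = -1071 → no gain ✓.
Peach (own payoff 10257 − 246×24 = 4353): to w=0 gives 4105 → no gain ✓; to w=17 gives 5857 − 246×17 = 1675 → no gain ✓.
4 of the 6 constraints hold; not an equilibrium.

4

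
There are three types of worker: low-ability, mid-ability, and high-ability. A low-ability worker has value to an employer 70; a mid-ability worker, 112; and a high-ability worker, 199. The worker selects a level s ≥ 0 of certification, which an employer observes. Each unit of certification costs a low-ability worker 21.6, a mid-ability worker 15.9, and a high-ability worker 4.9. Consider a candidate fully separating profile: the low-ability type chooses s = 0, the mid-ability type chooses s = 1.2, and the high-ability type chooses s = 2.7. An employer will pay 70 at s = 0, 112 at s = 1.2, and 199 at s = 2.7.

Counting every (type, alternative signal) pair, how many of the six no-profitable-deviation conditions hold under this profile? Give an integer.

3

Low-ability (own payoff 70): to s=1.2 gives 112 − 21.6×1.2 = 86.08 → profitable ✗; to s=2.7 gives 199 − 21.6×2.7 = 140.68 → profitable ✗.
High-ability (own payoff 199 − 4.9×2.7 = 185.77): to s=0 gives 70 → no gain ✓; to s=1.2 gives 112 − 4.9×1.2 = 106.12 → no gain ✓.
Mid-ability (own payoff 112 − 15.9×1.2 = 92.92): to s=0 gives 70 → no gain ✓; to s=2.7 gives 199 − 15.9×2.7 = 156.07 → profitable ✗.
3 of the 6 constraints hold; not an equilibrium.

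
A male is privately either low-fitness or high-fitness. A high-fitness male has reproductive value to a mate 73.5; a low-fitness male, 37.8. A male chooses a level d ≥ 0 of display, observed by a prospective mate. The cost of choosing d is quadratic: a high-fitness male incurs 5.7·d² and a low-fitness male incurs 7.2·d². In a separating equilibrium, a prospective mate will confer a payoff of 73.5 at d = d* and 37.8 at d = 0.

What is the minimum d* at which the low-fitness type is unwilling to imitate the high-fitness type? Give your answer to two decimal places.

The low-fitness type at d = 0 receives 37.8; imitating at d* yields 73.5 − 7.2·d*².
Indifference: 37.8 = 73.5 − 7.2·d*², so d*² = (73.5 − 37.8) / 7.2 ≈ 4.9583.
d* = √4.9583 ≈ 2.23.

2.23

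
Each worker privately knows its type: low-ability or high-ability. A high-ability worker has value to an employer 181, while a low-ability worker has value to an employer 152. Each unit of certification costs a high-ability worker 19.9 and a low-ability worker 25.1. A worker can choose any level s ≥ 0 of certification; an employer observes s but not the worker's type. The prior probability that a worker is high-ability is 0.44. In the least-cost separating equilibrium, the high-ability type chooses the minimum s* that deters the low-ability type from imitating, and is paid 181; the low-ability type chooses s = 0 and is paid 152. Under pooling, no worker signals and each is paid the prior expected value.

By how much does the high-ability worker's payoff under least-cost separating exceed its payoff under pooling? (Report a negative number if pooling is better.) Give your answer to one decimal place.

-6.8

Least-cost separating signal: s* solves 152 = 181 − 25.1·s*, so s* = (181 − 152)/25.1 ≈ 1.1554.
High-ability type's separating payoff: 181 − 19.9 × s* = 181 − 19.9 × (181 − 152)/25.1 = 181 − 577.1/25.1 ≈ 158.008.
Pooling payoff: 0.44 × 181 + 0.56 × 152 = 164.76.
Difference: 158.008 − 164.76 = -6.752, i.e. -6.8 to one decimal place.
The high-ability type would prefer the pooling outcome.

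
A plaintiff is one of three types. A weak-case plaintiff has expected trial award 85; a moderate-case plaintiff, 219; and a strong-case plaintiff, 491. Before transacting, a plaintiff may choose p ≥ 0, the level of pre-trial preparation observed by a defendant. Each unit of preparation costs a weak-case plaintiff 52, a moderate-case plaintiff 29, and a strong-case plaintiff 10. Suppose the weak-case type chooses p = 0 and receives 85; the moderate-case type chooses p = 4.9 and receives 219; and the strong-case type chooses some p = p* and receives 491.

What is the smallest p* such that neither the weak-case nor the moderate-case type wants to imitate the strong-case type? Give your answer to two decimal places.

14.28

Moderate-case type (on-path payoff 219 − 29×4.9 = 76.9) won't mimic when 76.9 ≥ 491 − 29·p*, i.e. p* ≥ 14.28.
Weak-case type (on-path payoff 85) won't mimic when 85 ≥ 491 − 52·p*, i.e. p* ≥ 7.81.
Both must hold, so p* = max(7.81, 14.28) = 14.28. The moderate-case type's constraint binds.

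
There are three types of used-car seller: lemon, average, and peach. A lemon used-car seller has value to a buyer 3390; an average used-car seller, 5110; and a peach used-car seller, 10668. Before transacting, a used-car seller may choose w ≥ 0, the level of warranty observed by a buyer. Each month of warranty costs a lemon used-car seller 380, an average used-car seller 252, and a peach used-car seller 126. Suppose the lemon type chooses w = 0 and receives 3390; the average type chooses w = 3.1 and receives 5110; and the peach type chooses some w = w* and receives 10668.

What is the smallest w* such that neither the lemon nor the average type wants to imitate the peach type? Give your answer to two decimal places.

25.16

Average type (on-path payoff 5110 − 252×3.1 = 4328.8) won't mimic when 4328.8 ≥ 10668 − 252·w*, i.e. w* ≥ 25.16.
Lemon type (on-path payoff 3390) won't mimic when 3390 ≥ 10668 − 380·w*, i.e. w* ≥ 19.15.
Both must hold, so w* = max(19.15, 25.16) = 25.16. The average type's constraint binds.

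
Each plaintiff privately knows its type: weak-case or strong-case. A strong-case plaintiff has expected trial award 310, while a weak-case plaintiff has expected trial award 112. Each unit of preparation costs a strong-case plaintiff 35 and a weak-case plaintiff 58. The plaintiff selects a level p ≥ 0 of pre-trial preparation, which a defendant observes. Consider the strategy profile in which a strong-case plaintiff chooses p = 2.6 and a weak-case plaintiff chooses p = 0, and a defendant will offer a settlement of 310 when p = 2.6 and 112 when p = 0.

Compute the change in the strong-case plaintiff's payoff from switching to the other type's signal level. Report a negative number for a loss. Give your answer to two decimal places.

-107.00

Playing p = 2.6 the strong-case plaintiff receives 310 − 35 × 2.6 = 219.
Deviating to p = 0 yields 112 instead.
Gain from deviating: 112 − 219 = -107.00.
The gain is negative, so the strong-case type's incentive-compatibility constraint is satisfied.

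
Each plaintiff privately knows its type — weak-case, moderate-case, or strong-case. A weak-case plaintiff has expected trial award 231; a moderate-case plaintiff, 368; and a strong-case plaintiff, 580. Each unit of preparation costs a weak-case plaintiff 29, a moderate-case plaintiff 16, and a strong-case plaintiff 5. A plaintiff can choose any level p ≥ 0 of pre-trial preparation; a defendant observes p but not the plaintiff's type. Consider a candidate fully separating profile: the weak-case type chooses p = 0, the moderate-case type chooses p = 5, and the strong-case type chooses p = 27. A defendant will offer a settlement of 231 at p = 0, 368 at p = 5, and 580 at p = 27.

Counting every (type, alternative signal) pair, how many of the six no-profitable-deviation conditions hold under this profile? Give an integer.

6

Strong-case (own payoff 580 − 5×27 = 445): to p=0 gives 231 → no gain ✓; to p=5 gives 368 − 5×5 = 343 → no gain ✓.
Moderate-case (own payoff 368 − 16×5 = 288): to p=0 gives 231 → no gain ✓; to p=27 gives 580 − 16×27 = 148 → no gain ✓.
Weak-case (own payoff 231): to p=5 gives 368 − 29×5 = 223 → no gain ✓; to p=27 gives 580 − 29×27 = -203 → no gain ✓.
6 of the 6 constraints hold; this profile is a separating equilibrium.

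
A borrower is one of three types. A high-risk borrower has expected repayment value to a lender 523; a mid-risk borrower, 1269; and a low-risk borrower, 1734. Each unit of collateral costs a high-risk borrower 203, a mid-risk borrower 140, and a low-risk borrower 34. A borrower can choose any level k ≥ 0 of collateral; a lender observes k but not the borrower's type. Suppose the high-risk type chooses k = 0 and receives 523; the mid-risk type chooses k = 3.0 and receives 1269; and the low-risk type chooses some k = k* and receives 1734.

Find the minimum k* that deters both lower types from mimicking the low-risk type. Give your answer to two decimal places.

Mid-risk type (on-path payoff 1269 − 140×3.0 = 849) won't mimic when 849 ≥ 1734 − 140·k*, i.e. k* ≥ 6.32.
High-risk type (on-path payoff 523) won't mimic when 523 ≥ 1734 − 203·k*, i.e. k* ≥ 5.97.
Both must hold, so k* = max(5.97, 6.32) = 6.32. The mid-risk type's constraint binds.

6.32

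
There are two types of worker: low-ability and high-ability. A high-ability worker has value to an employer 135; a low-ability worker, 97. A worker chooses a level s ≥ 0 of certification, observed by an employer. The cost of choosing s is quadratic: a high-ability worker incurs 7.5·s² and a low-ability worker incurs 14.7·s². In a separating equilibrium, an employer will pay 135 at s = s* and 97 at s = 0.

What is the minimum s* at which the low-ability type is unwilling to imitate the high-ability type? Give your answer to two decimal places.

The low-ability type at s = 0 receives 97; imitating at s* yields 135 − 14.7·s*².
Indifference: 97 = 135 − 14.7·s*², so s*² = (135 − 97) / 14.7 ≈ 2.5850.
s* = √2.5850 ≈ 1.61.

1.61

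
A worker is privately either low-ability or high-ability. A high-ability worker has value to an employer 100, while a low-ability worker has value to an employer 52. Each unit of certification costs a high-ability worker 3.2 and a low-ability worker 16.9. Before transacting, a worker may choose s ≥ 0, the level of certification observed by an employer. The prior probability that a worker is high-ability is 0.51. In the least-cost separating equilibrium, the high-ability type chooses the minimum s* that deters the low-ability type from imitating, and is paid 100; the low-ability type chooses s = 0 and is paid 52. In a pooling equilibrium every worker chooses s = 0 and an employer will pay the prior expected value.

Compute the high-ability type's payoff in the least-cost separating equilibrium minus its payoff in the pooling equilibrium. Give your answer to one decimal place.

Least-cost separating signal: s* solves 52 = 100 − 16.9·s*, so s* = (100 − 52)/16.9 ≈ 2.8402.
High-ability type's separating payoff: 100 − 3.2 × s* = 100 − 3.2 × (100 − 52)/16.9 = 100 − 153.6/16.9 ≈ 90.911.
Pooling payoff: 0.51 × 100 + 0.49 × 52 = 76.48.
Difference: 90.911 − 76.48 = 14.431, i.e. 14.4 to one decimal place.
The high-ability type prefers to separate.

14.4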